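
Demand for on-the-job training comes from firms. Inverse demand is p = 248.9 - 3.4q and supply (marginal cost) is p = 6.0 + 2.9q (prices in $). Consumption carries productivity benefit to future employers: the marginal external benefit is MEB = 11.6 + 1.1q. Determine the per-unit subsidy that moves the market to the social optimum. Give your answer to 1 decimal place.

subsidy = $65.4 per unit

Social marginal benefit = demand + MEB = 260.5 - 2.3q.
Set SMB = MC: 260.5 - 2.3q = 6.0 + 2.9q → q* = 48.9423.
The Pigouvian subsidy equals MEB at q*: 11.6 + 1.1×48.9423 = 65.4365.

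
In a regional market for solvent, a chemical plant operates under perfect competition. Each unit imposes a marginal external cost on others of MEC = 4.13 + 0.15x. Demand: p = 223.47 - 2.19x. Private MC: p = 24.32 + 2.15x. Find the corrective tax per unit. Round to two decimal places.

tax = 10.65 per unit

Social marginal cost = private MC + MEC = 28.45 + 2.30x.
Set SMC = demand: 28.45 + 2.30x = 223.47 - 2.19x → x* = 43.4343.
The Pigouvian tax equals MEC at x*: 4.13 + 0.15×43.4343 = 10.6451.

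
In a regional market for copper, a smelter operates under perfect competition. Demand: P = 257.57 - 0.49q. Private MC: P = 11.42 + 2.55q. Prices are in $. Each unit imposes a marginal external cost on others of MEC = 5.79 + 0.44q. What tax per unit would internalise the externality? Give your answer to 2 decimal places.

tax = $36.18 per unit

Social marginal cost = private MC + MEC = 17.21 + 2.99q.
Set SMC = demand: 17.21 + 2.99q = 257.57 - 0.49q → q* = 69.0690.
The Pigouvian tax equals MEC at q*: 5.79 + 0.44×69.0690 = 36.1804.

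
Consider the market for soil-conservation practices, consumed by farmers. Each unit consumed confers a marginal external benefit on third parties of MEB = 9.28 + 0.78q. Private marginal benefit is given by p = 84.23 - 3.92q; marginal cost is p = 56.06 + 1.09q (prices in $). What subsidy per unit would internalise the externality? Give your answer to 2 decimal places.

subsidy = $16.19 per unit

Social marginal benefit = demand + MEB = 93.51 - 3.14q.
Set SMB = MC: 93.51 - 3.14q = 56.06 + 1.09q → q* = 8.8534.
The Pigouvian subsidy equals MEB at q*: 9.28 + 0.78×8.8534 = 16.1857.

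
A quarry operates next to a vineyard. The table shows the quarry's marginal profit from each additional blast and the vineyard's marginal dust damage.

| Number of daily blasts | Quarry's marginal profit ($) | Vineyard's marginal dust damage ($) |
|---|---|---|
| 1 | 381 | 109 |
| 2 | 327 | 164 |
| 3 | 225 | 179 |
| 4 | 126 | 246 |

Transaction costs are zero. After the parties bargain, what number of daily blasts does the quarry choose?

Bargaining reaches the level where marginal profit last exceeds marginal dust damage.
That holds through level 3 (225 ≥ 179) but not at 4 (126 < 246).

3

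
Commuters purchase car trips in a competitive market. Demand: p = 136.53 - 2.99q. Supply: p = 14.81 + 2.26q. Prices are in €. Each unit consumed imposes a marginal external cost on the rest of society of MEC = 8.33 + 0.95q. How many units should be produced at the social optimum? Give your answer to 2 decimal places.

q* = 18.29

Social marginal benefit = demand − MEC = 128.20 - 3.94q.
Set SMB = MC: 128.20 - 3.94q = 14.81 + 2.26q → q* = 18.2887.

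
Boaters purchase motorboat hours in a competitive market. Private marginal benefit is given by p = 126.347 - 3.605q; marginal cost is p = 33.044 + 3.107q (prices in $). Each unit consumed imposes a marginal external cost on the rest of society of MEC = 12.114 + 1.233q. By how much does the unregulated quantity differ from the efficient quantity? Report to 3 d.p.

3.682 units

Market equilibrium (private): 33.044 + 3.107q = 126.347 - 3.605q → q_m = 13.9009.
Social marginal benefit = demand − MEC = 114.233 - 4.838q.
Set SMB = MC: 114.233 - 4.838q = 33.044 + 3.107q → q* = 10.2189.
Gap = |13.9009 − 10.2189| = 3.6820.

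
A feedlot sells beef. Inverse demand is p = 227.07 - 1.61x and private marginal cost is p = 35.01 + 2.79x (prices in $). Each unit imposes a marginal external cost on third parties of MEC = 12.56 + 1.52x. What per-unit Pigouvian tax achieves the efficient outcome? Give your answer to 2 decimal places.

tax = $58.65 per unit

Social marginal cost = private MC + MEC = 47.57 + 4.31x.
Set SMC = demand: 47.57 + 4.31x = 227.07 - 1.61x → x* = 30.3209.
The Pigouvian tax equals MEC at x*: 12.56 + 1.52×30.3209 = 58.6478.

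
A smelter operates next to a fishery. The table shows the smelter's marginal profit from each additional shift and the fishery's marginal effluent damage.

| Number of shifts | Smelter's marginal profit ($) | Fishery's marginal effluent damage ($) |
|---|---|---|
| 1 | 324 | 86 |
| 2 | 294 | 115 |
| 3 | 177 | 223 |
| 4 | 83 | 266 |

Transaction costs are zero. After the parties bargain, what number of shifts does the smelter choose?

2

Bargaining reaches the level where marginal profit last exceeds marginal effluent damage.
That holds through level 2 (294 ≥ 115) but not at 3 (177 < 223).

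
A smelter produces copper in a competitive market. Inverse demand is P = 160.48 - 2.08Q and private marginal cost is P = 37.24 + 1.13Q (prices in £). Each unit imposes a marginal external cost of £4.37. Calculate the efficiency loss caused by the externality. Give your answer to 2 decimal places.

DWL = £2.97

Market equilibrium (private): 37.24 + 1.13Q = 160.48 - 2.08Q → Q_m = 38.3925.
Social marginal cost = private MC + MEC = 41.61 + 1.13Q.
Set SMC = demand: 41.61 + 1.13Q = 160.48 - 2.08Q → Q* = 37.0312.
The loss is the area between SMC and demand from Q* to Q_m; with linear curves that's a triangle of height MEC(Q_m).
DWL = ½ × 1.3613 × 4.3700 = 2.9744.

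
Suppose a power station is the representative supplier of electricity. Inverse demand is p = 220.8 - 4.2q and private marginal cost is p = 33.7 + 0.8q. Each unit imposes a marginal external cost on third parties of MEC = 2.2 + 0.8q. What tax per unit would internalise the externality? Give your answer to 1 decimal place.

Social marginal cost = private MC + MEC = 35.9 + 1.6q.
Set SMC = demand: 35.9 + 1.6q = 220.8 - 4.2q → q* = 31.8793.
The Pigouvian tax equals MEC at q*: 2.2 + 0.8×31.8793 = 27.7034.

tax = 27.7 per unit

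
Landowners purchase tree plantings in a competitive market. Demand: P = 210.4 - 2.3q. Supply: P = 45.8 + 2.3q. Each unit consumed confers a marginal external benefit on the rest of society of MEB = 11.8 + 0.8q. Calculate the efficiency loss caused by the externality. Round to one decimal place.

Market equilibrium (private): 45.8 + 2.3q = 210.4 - 2.3q → q_m = 35.7826.
Social marginal benefit = demand + MEB = 222.2 - 1.5q.
Set SMB = MC: 222.2 - 1.5q = 45.8 + 2.3q → q* = 46.4211.
The loss is the area between SMB and MC from q* to q_m; with linear curves that's a triangle of height MEB(q_m).
DWL = ½ × 10.6385 × 40.4261 = 215.0365.

DWL = 215.0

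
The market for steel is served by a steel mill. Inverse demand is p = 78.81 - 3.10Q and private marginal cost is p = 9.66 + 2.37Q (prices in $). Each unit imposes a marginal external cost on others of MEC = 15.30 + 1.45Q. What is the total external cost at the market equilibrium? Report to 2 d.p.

$309.28

Market equilibrium (private): 9.66 + 2.37Q = 78.81 - 3.10Q → Q_m = 12.6417.
Total external cost = ∫₀^{Q_m} (15.30 + 1.45Q) dQ = 15.30×12.6417 + ½×1.45×12.6417² = 309.2821.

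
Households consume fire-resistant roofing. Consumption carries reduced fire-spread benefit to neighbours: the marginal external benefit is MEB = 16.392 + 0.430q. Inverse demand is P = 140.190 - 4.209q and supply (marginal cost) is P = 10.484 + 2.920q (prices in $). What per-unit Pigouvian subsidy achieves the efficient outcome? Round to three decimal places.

subsidy = $25.770 per unit

Social marginal benefit = demand + MEB = 156.582 - 3.779q.
Set SMB = MC: 156.582 - 3.779q = 10.484 + 2.920q → q* = 21.8089.
The Pigouvian subsidy equals MEB at q*: 16.392 + 0.430×21.8089 = 25.7698.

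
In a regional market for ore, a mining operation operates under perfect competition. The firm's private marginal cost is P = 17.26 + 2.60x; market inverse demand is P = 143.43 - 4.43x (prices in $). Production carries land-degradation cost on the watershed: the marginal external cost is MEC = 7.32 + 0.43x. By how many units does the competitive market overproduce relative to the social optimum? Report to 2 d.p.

2.02 units

Market equilibrium (private): 17.26 + 2.60x = 143.43 - 4.43x → x_m = 17.9474.
Social marginal cost = private MC + MEC = 24.58 + 3.03x.
Set SMC = demand: 24.58 + 3.03x = 143.43 - 4.43x → x* = 15.9316.
Gap = |17.9474 − 15.9316| = 2.0158.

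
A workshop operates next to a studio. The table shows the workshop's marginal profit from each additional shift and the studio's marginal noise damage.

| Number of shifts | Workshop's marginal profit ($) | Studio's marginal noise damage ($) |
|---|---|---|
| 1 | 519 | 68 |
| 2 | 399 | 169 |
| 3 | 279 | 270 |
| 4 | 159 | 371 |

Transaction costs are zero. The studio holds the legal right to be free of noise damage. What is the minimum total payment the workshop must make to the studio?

$507

Efficient level: marginal profit ≥ marginal noise damage through level 3, so k* = 3.
With the studio holding the right, the workshop must at least compensate total damage at k*: 68 + 169 + 270 = 507.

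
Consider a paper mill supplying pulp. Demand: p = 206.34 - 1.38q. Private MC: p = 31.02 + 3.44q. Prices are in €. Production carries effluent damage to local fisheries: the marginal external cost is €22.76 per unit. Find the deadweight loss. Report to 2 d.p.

DWL = €53.74

Market equilibrium (private): 31.02 + 3.44q = 206.34 - 1.38q → q_m = 36.3734.
Social marginal cost = private MC + MEC = 53.78 + 3.44q.
Set SMC = demand: 53.78 + 3.44q = 206.34 - 1.38q → q* = 31.6515.
Height of the DWL triangle at q_m is SMC(q_m) − demand(q_m) = MEC(q_m) = 22.7600.
DWL = ½ × 4.7219 × 22.7600 = 53.7352.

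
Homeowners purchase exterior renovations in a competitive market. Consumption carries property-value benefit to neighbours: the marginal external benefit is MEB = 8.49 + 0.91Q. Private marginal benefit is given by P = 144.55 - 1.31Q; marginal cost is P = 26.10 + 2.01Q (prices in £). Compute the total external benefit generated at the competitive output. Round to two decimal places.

£882.07

Market equilibrium (private): 26.10 + 2.01Q = 144.55 - 1.31Q → Q_m = 35.6777.
Total external benefit = ∫₀^{Q_m} (8.49 + 0.91Q) dQ = 8.49×35.6777 + ½×0.91×35.6777² = 882.0724.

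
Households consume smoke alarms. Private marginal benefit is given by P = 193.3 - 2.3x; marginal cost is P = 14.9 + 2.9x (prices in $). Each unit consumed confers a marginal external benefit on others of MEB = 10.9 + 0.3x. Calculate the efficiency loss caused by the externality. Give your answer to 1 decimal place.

DWL = $45.8

Market equilibrium (private): 14.9 + 2.9x = 193.3 - 2.3x → x_m = 34.3077.
Social marginal benefit = demand + MEB = 204.2 - 2.0x.
Set SMB = MC: 204.2 - 2.0x = 14.9 + 2.9x → x* = 38.6327.
The welfare-loss triangle has base |x_m − x*| and height MEB(x_m) (the vertical gap between SMB and MC is zero at x* and MEB at x_m).
DWL = ½ × 4.3250 × 21.1923 = 45.8283.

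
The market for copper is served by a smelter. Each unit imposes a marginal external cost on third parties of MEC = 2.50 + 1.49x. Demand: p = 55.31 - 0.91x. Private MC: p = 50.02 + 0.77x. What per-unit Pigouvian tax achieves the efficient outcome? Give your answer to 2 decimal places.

tax = 3.81 per unit

Social marginal cost = private MC + MEC = 52.52 + 2.26x.
Set SMC = demand: 52.52 + 2.26x = 55.31 - 0.91x → x* = 0.8801.
The Pigouvian tax equals MEC at x*: 2.50 + 1.49×0.8801 = 3.8113.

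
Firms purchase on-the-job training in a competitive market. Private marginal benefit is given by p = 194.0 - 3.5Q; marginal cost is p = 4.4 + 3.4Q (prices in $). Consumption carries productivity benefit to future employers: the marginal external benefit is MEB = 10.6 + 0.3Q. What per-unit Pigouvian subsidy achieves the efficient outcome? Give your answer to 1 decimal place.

Social marginal benefit = demand + MEB = 204.6 - 3.2Q.
Set SMB = MC: 204.6 - 3.2Q = 4.4 + 3.4Q → Q* = 30.3333.
The Pigouvian subsidy equals MEB at Q*: 10.6 + 0.3×30.3333 = 19.7000.

subsidy = $19.7 per unit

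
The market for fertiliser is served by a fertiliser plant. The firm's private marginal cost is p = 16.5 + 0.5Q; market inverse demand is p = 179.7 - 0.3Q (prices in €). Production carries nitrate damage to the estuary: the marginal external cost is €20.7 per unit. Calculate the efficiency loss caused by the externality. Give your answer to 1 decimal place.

Market equilibrium (private): 16.5 + 0.5Q = 179.7 - 0.3Q → Q_m = 204.0000.
Social marginal cost = private MC + MEC = 37.2 + 0.5Q.
Set SMC = demand: 37.2 + 0.5Q = 179.7 - 0.3Q → Q* = 178.1250.
The loss is the area between SMC and demand from Q* to Q_m; with linear curves that's a triangle of height MEC(Q_m).
DWL = ½ × 25.8750 × 20.7000 = 267.8063.

DWL = €267.8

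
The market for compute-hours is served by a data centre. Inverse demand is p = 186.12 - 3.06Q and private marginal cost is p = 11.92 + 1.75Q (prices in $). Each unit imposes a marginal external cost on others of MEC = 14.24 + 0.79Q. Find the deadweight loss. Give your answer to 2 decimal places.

Market equilibrium (private): 11.92 + 1.75Q = 186.12 - 3.06Q → Q_m = 36.2162.
Social marginal cost = private MC + MEC = 26.16 + 2.54Q.
Set SMC = demand: 26.16 + 2.54Q = 186.12 - 3.06Q → Q* = 28.5643.
The loss is the area between SMC and demand from Q* to Q_m; with linear curves that's a triangle of height MEC(Q_m).
DWL = ½ × 7.6519 × 42.8508 = 163.9450.

DWL = $163.95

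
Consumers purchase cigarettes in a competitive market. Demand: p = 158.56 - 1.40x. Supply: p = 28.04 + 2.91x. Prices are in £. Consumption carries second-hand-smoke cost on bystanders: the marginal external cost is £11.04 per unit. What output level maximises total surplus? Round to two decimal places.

Social marginal benefit = demand − MEC = 147.52 - 1.40x.
Set SMB = MC: 147.52 - 1.40x = 28.04 + 2.91x → x* = 27.7216.

x* = 27.72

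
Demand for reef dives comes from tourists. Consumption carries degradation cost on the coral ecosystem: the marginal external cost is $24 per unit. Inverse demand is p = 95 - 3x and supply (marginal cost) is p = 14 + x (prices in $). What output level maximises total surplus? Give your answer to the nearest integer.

Social marginal benefit = demand − MEC = 71 - 3x.
Set SMB = MC: 71 - 3x = 14 + x → x* = 14.2500.

x* = 14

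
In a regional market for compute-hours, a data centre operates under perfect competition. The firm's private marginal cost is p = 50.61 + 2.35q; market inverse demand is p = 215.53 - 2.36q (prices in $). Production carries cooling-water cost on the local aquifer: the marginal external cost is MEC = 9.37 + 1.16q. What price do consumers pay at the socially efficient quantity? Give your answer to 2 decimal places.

P = $152.99

Social marginal cost = private MC + MEC = 59.98 + 3.51q.
Set SMC = demand: 59.98 + 3.51q = 215.53 - 2.36q → q* = 26.4991.
Consumer price on the demand curve at q*: 215.53 − 2.36×26.4991 = 152.9921.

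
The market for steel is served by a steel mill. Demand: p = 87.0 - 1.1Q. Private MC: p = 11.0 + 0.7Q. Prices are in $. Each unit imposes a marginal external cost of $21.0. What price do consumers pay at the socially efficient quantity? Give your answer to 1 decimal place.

Social marginal cost = private MC + MEC = 32.0 + 0.7Q.
Set SMC = demand: 32.0 + 0.7Q = 87.0 - 1.1Q → Q* = 30.5556.
Consumer price on the demand curve at Q*: 87.0 − 1.1×30.5556 = 53.3888.

P = $53.4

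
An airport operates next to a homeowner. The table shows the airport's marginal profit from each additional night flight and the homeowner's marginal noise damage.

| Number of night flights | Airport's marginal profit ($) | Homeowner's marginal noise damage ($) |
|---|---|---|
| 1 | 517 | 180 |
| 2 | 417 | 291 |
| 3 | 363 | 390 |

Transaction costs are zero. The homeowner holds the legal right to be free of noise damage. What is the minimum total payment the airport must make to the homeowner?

$471

Efficient level: marginal profit ≥ marginal noise damage through level 2, so k* = 2.
With the homeowner holding the right, the airport must at least compensate total damage at k*: 180 + 291 = 471.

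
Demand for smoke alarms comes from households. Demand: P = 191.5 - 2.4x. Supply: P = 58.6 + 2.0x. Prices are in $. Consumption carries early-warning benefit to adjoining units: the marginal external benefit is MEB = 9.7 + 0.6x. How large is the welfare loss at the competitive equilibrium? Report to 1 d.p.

DWL = $101.9

Market equilibrium (private): 58.6 + 2.0x = 191.5 - 2.4x → x_m = 30.2045.
Social marginal benefit = demand + MEB = 201.2 - 1.8x.
Set SMB = MC: 201.2 - 1.8x = 58.6 + 2.0x → x* = 37.5263.
The loss is the area between SMB and MC from x* to x_m; with linear curves that's a triangle of height MEB(x_m).
DWL = ½ × 7.3218 × 27.8227 = 101.8561.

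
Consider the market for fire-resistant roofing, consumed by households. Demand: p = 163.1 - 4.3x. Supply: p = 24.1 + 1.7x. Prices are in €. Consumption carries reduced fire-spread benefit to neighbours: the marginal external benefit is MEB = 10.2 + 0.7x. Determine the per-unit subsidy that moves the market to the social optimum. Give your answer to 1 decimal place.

Social marginal benefit = demand + MEB = 173.3 - 3.6x.
Set SMB = MC: 173.3 - 3.6x = 24.1 + 1.7x → x* = 28.1509.
The Pigouvian subsidy equals MEB at x*: 10.2 + 0.7×28.1509 = 29.9056.

subsidy = €29.9 per unit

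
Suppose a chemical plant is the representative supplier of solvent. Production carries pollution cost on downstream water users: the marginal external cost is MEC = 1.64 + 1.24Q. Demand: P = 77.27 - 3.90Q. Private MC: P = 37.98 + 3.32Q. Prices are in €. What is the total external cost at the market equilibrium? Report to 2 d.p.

Market equilibrium (private): 37.98 + 3.32Q = 77.27 - 3.90Q → Q_m = 5.4418.
Total external cost = ∫₀^{Q_m} (1.64 + 1.24Q) dQ = 1.64×5.4418 + ½×1.24×5.4418² = 27.2847.

€27.28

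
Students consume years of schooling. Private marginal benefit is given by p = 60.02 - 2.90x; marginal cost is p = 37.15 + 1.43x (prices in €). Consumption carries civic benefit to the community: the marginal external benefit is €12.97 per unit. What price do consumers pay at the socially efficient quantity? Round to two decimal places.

P = €36.02

Social marginal benefit = demand + MEB = 72.99 - 2.90x.
Set SMB = MC: 72.99 - 2.90x = 37.15 + 1.43x → x* = 8.2771.
Consumer price on the demand curve at x*: 60.02 − 2.90×8.2771 = 36.0164.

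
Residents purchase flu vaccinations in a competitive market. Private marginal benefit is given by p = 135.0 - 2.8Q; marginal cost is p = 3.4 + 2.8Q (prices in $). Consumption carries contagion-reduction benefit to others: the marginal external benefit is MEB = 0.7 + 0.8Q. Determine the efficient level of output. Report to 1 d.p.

Social marginal benefit = demand + MEB = 135.7 - 2.0Q.
Set SMB = MC: 135.7 - 2.0Q = 3.4 + 2.8Q → Q* = 27.5625.

Q* = 27.6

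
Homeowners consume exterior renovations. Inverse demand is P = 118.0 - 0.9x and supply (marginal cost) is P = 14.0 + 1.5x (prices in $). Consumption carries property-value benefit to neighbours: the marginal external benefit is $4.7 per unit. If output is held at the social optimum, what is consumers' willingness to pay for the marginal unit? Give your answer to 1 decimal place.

P = $77.2

Social marginal benefit = demand + MEB = 122.7 - 0.9x.
Set SMB = MC: 122.7 - 0.9x = 14.0 + 1.5x → x* = 45.2917.
Consumer price on the demand curve at x*: 118.0 − 0.9×45.2917 = 77.2375.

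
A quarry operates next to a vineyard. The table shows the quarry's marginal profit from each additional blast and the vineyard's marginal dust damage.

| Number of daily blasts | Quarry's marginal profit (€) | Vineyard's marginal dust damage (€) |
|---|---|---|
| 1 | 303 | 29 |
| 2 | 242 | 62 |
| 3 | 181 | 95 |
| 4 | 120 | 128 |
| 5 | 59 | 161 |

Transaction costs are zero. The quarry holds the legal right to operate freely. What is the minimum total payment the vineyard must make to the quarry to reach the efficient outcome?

€179

Left alone the quarry would choose level 5 (marginal profit stays positive).
Efficient level: k* = 3 (marginal profit ≥ marginal dust damage through 3).
The vineyard must at least cover the quarry's forgone profit from cutting 5→3: 120 + 59 = 179.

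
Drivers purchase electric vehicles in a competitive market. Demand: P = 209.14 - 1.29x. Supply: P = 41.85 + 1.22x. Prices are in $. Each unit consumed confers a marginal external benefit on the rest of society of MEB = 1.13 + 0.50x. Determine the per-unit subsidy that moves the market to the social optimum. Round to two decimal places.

Social marginal benefit = demand + MEB = 210.27 - 0.79x.
Set SMB = MC: 210.27 - 0.79x = 41.85 + 1.22x → x* = 83.7910.
The Pigouvian subsidy equals MEB at x*: 1.13 + 0.50×83.7910 = 43.0255.

subsidy = $43.03 per unit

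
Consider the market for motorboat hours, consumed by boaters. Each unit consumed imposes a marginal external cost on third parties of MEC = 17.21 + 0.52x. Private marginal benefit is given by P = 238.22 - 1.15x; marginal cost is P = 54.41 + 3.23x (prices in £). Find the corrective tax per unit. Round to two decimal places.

tax = £34.89 per unit

Social marginal benefit = demand − MEC = 221.01 - 1.67x.
Set SMB = MC: 221.01 - 1.67x = 54.41 + 3.23x → x* = 34.0000.
The Pigouvian tax equals MEC at x*: 17.21 + 0.52×34.0000 = 34.8900.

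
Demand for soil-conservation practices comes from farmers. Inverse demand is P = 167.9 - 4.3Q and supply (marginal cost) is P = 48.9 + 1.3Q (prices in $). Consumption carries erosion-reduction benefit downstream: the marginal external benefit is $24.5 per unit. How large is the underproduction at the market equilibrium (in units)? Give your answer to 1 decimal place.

Market equilibrium (private): 48.9 + 1.3Q = 167.9 - 4.3Q → Q_m = 21.2500.
Social marginal benefit = demand + MEB = 192.4 - 4.3Q.
Set SMB = MC: 192.4 - 4.3Q = 48.9 + 1.3Q → Q* = 25.6250.
Gap = |21.2500 − 25.6250| = 4.3750.

4.4 units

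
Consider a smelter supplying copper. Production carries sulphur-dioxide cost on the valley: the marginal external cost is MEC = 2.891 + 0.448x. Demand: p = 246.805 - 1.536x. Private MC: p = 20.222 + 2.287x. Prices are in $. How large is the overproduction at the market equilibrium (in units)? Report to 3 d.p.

6.894 units

Market equilibrium (private): 20.222 + 2.287x = 246.805 - 1.536x → x_m = 59.2684.
Social marginal cost = private MC + MEC = 23.113 + 2.735x.
Set SMC = demand: 23.113 + 2.735x = 246.805 - 1.536x → x* = 52.3746.
Gap = |59.2684 − 52.3746| = 6.8938.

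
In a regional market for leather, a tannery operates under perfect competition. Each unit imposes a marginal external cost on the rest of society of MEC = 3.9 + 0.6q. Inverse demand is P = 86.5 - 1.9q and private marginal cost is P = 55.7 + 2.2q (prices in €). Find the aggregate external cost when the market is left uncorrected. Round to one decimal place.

Market equilibrium (private): 55.7 + 2.2q = 86.5 - 1.9q → q_m = 7.5122.
Total external cost = ∫₀^{q_m} (3.9 + 0.6q) dq = 3.9×7.5122 + ½×0.6×7.5122² = 46.2275.

€46.2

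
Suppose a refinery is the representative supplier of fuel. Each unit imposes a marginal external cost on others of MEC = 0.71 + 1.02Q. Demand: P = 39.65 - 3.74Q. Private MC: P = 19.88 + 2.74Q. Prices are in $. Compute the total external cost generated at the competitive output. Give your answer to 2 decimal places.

Market equilibrium (private): 19.88 + 2.74Q = 39.65 - 3.74Q → Q_m = 3.0509.
Total external cost = ∫₀^{Q_m} (0.71 + 1.02Q) dQ = 0.71×3.0509 + ½×1.02×3.0509² = 6.9132.

$6.91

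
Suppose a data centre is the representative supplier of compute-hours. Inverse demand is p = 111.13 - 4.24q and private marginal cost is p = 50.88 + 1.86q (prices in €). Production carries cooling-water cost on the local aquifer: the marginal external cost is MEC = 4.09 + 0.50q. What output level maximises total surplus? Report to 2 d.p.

Social marginal cost = private MC + MEC = 54.97 + 2.36q.
Set SMC = demand: 54.97 + 2.36q = 111.13 - 4.24q → q* = 8.5091.

q* = 8.51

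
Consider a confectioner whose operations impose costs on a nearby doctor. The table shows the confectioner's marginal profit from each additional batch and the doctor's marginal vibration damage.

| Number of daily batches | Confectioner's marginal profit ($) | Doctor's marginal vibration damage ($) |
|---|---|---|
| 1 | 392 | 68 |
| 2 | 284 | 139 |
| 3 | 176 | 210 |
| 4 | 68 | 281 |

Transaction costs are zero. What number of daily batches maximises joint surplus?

Bargaining reaches the level where marginal profit last exceeds marginal vibration damage.
That holds through level 2 (284 ≥ 139) but not at 3 (176 < 210).

2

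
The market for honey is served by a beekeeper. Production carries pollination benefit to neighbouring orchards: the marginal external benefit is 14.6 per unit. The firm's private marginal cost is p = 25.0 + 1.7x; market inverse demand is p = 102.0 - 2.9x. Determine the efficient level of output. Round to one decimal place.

Social marginal cost = private MC − MEB = 10.4 + 1.7x.
Set SMC = demand: 10.4 + 1.7x = 102.0 - 2.9x → x* = 19.9130.

x* = 19.9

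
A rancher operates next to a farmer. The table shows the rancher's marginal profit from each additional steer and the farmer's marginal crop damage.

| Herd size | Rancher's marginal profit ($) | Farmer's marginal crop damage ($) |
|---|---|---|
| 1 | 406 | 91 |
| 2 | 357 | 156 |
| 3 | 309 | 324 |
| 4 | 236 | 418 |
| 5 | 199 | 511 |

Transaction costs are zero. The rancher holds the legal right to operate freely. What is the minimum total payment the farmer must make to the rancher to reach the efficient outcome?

$744

Left alone the rancher would choose level 5 (marginal profit stays positive).
Efficient level: k* = 2 (marginal profit ≥ marginal crop damage through 2).
The farmer must at least cover the rancher's forgone profit from cutting 5→2: 309 + 236 + 199 = 744.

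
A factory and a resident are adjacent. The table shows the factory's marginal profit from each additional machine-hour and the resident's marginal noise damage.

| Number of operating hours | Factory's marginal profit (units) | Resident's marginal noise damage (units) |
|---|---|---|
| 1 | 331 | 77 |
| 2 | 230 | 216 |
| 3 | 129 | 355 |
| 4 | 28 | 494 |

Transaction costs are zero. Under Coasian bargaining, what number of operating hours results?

Bargaining reaches the level where marginal profit last exceeds marginal noise damage.
That holds through level 2 (230 ≥ 216) but not at 3 (129 < 355).

2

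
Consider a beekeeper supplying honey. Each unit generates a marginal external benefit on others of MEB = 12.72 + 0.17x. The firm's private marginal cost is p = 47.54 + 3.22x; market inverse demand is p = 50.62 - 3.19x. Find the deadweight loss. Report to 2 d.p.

DWL = 13.13

Market equilibrium (private): 47.54 + 3.22x = 50.62 - 3.19x → x_m = 0.4805.
Social marginal cost = private MC − MEB = 34.82 + 3.05x.
Set SMC = demand: 34.82 + 3.05x = 50.62 - 3.19x → x* = 2.5321.
The welfare-loss triangle has base |x_m − x*| and height MEB(x_m) (the vertical gap between SMC and demand is zero at x* and MEB at x_m).
DWL = ½ × 2.0516 × 12.8017 = 13.1320.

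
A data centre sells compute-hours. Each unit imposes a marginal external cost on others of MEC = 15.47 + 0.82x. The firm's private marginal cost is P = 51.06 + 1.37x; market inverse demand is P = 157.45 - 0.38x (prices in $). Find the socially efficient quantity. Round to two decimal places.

x* = 35.38

Social marginal cost = private MC + MEC = 66.53 + 2.19x.
Set SMC = demand: 66.53 + 2.19x = 157.45 - 0.38x → x* = 35.3774.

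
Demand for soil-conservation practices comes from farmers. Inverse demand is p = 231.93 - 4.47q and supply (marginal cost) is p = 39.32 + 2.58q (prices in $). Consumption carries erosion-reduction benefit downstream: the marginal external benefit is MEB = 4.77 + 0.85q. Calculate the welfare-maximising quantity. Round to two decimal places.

q* = 31.84

Social marginal benefit = demand + MEB = 236.70 - 3.62q.
Set SMB = MC: 236.70 - 3.62q = 39.32 + 2.58q → q* = 31.8355.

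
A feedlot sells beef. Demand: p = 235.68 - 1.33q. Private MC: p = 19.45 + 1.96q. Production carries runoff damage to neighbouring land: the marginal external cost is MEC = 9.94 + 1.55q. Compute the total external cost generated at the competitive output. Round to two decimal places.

Market equilibrium (private): 19.45 + 1.96q = 235.68 - 1.33q → q_m = 65.7234.
Total external cost = ∫₀^{q_m} (9.94 + 1.55q) dq = 9.94×65.7234 + ½×1.55×65.7234² = 4000.9537.

4000.95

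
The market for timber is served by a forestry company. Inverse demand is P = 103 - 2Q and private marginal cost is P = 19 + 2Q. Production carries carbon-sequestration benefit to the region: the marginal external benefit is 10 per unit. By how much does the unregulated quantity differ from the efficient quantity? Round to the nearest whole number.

3 units

Market equilibrium (private): 19 + 2Q = 103 - 2Q → Q_m = 21.0000.
Social marginal cost = private MC − MEB = 9 + 2Q.
Set SMC = demand: 9 + 2Q = 103 - 2Q → Q* = 23.5000.
Gap = |21.0000 − 23.5000| = 2.5000.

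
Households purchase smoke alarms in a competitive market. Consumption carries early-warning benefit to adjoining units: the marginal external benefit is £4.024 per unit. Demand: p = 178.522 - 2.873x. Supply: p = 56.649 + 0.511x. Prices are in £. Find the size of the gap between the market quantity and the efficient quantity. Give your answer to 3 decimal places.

1.189 units

Market equilibrium (private): 56.649 + 0.511x = 178.522 - 2.873x → x_m = 36.0145.
Social marginal benefit = demand + MEB = 182.546 - 2.873x.
Set SMB = MC: 182.546 - 2.873x = 56.649 + 0.511x → x* = 37.2036.
Gap = |36.0145 − 37.2036| = 1.1891.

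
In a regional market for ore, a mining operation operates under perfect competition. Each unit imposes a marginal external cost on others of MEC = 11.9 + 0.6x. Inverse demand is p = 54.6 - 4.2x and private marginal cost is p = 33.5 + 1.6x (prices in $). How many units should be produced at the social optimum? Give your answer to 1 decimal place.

Social marginal cost = private MC + MEC = 45.4 + 2.2x.
Set SMC = demand: 45.4 + 2.2x = 54.6 - 4.2x → x* = 1.4375.

x* = 1.4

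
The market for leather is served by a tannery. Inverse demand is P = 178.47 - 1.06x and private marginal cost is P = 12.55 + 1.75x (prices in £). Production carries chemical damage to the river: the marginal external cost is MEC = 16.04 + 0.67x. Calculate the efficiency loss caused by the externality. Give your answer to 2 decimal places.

Market equilibrium (private): 12.55 + 1.75x = 178.47 - 1.06x → x_m = 59.0463.
Social marginal cost = private MC + MEC = 28.59 + 2.42x.
Set SMC = demand: 28.59 + 2.42x = 178.47 - 1.06x → x* = 43.0690.
Height of the DWL triangle at x_m is SMC(x_m) − demand(x_m) = MEC(x_m) = 55.6010.
DWL = ½ × 15.9773 × 55.6010 = 444.1769.

DWL = £444.18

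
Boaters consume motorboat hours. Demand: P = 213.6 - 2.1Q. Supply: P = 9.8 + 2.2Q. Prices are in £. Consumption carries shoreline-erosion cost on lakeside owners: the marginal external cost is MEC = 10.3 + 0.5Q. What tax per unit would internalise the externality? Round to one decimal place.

tax = £30.5 per unit

Social marginal benefit = demand − MEC = 203.3 - 2.6Q.
Set SMB = MC: 203.3 - 2.6Q = 9.8 + 2.2Q → Q* = 40.3125.
The Pigouvian tax equals MEC at Q*: 10.3 + 0.5×40.3125 = 30.4563.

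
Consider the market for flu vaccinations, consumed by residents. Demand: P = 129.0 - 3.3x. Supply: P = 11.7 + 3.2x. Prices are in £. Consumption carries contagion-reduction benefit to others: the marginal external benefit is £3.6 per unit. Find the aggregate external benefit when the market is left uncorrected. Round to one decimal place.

£65.0

Market equilibrium (private): 11.7 + 3.2x = 129.0 - 3.3x → x_m = 18.0462.
Total external benefit = MEB × x_m = 3.6 × 18.0462 = 64.9663.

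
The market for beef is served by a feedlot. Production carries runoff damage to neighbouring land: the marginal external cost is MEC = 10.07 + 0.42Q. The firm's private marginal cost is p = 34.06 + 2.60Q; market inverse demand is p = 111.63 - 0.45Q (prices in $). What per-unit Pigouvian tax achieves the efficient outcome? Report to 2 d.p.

Social marginal cost = private MC + MEC = 44.13 + 3.02Q.
Set SMC = demand: 44.13 + 3.02Q = 111.63 - 0.45Q → Q* = 19.4524.
The Pigouvian tax equals MEC at Q*: 10.07 + 0.42×19.4524 = 18.2400.

tax = $18.24 per unit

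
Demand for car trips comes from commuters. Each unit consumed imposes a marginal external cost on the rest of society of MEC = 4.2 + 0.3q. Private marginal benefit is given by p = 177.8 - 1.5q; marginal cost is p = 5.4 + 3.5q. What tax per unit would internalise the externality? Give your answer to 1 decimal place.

Social marginal benefit = demand − MEC = 173.6 - 1.8q.
Set SMB = MC: 173.6 - 1.8q = 5.4 + 3.5q → q* = 31.7358.
The Pigouvian tax equals MEC at q*: 4.2 + 0.3×31.7358 = 13.7207.

tax = 13.7 per unit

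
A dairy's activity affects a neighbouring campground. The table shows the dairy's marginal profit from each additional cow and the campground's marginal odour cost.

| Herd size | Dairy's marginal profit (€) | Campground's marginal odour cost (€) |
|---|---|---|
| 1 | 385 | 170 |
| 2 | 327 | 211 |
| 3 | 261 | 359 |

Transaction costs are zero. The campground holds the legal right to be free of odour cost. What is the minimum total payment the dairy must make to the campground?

Efficient level: marginal profit ≥ marginal odour cost through level 2, so k* = 2.
With the campground holding the right, the dairy must at least compensate total damage at k*: 170 + 211 = 381.

€381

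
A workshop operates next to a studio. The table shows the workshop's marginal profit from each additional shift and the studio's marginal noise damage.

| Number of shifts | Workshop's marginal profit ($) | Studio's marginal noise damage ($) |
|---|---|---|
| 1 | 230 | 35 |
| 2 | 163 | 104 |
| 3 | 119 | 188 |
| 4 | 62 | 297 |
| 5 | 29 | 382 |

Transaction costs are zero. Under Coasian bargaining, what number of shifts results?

2

Bargaining reaches the level where marginal profit last exceeds marginal noise damage.
That holds through level 2 (163 ≥ 104) but not at 3 (119 < 188).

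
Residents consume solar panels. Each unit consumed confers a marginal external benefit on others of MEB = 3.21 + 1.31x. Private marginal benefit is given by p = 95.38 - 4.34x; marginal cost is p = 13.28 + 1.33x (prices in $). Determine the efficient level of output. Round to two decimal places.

Social marginal benefit = demand + MEB = 98.59 - 3.03x.
Set SMB = MC: 98.59 - 3.03x = 13.28 + 1.33x → x* = 19.5665.

x* = 19.57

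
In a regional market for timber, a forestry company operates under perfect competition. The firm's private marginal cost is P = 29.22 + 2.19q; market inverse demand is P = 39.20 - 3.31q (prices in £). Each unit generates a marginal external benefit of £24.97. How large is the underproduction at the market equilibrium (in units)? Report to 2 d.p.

4.54 units

Market equilibrium (private): 29.22 + 2.19q = 39.20 - 3.31q → q_m = 1.8145.
Social marginal cost = private MC − MEB = 4.25 + 2.19q.
Set SMC = demand: 4.25 + 2.19q = 39.20 - 3.31q → q* = 6.3545.
Gap = |1.8145 − 6.3545| = 4.5400.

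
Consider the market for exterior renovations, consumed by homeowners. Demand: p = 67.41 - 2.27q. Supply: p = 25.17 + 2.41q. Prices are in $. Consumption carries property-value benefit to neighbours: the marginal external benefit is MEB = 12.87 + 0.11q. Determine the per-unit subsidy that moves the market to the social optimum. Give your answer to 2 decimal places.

Social marginal benefit = demand + MEB = 80.28 - 2.16q.
Set SMB = MC: 80.28 - 2.16q = 25.17 + 2.41q → q* = 12.0591.
The Pigouvian subsidy equals MEB at q*: 12.87 + 0.11×12.0591 = 14.1965.

subsidy = $14.20 per unit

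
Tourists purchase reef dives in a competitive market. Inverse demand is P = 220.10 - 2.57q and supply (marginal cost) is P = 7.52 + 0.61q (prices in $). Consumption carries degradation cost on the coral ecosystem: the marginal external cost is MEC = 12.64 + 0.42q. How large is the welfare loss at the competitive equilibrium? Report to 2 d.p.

Market equilibrium (private): 7.52 + 0.61q = 220.10 - 2.57q → q_m = 66.8491.
Social marginal benefit = demand − MEC = 207.46 - 2.99q.
Set SMB = MC: 207.46 - 2.99q = 7.52 + 0.61q → q* = 55.5389.
The welfare-loss triangle has base |q_m − q*| and height MEC(q_m) (the vertical gap between SMB and MC is zero at q* and MEC at q_m).
DWL = ½ × 11.3102 × 40.7166 = 230.2564.

DWL = $230.26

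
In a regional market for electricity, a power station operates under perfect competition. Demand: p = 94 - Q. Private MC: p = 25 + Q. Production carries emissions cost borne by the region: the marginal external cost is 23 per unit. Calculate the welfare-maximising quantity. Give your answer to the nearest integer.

Social marginal cost = private MC + MEC = 48 + Q.
Set SMC = demand: 48 + Q = 94 - Q → Q* = 23.0000.

Q* = 23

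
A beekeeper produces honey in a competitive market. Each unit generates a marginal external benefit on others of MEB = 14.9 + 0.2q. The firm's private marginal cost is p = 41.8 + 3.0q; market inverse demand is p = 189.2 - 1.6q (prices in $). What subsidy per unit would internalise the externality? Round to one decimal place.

subsidy = $22.3 per unit

Social marginal cost = private MC − MEB = 26.9 + 2.8q.
Set SMC = demand: 26.9 + 2.8q = 189.2 - 1.6q → q* = 36.8864.
The Pigouvian subsidy equals MEB at q*: 14.9 + 0.2×36.8864 = 22.2773.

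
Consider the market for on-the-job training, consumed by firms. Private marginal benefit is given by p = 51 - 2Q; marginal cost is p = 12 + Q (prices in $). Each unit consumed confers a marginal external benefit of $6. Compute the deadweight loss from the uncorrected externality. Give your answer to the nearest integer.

DWL = $6

Market equilibrium (private): 12 + Q = 51 - 2Q → Q_m = 13.0000.
Social marginal benefit = demand + MEB = 57 - 2Q.
Set SMB = MC: 57 - 2Q = 12 + Q → Q* = 15.0000.
The welfare-loss triangle has base |Q_m − Q*| and height MEB(Q_m) (the vertical gap between SMB and MC is zero at Q* and MEB at Q_m).
DWL = ½ × 2.0000 × 6.0000 = 6.0000.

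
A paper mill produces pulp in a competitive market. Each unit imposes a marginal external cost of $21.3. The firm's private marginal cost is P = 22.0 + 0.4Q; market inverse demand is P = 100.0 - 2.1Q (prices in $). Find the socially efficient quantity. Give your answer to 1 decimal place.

Social marginal cost = private MC + MEC = 43.3 + 0.4Q.
Set SMC = demand: 43.3 + 0.4Q = 100.0 - 2.1Q → Q* = 22.6800.

Q* = 22.7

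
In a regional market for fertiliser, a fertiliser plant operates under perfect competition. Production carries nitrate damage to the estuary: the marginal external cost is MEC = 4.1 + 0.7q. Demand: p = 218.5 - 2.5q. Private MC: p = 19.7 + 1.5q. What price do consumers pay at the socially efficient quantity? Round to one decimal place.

Social marginal cost = private MC + MEC = 23.8 + 2.2q.
Set SMC = demand: 23.8 + 2.2q = 218.5 - 2.5q → q* = 41.4255.
Consumer price on the demand curve at q*: 218.5 − 2.5×41.4255 = 114.9363.

P = 114.9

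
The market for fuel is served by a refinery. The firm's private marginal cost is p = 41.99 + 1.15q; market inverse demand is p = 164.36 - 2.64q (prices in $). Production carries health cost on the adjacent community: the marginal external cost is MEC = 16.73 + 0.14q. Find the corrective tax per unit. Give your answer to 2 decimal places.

tax = $20.49 per unit

Social marginal cost = private MC + MEC = 58.72 + 1.29q.
Set SMC = demand: 58.72 + 1.29q = 164.36 - 2.64q → q* = 26.8804.
The Pigouvian tax equals MEC at q*: 16.73 + 0.14×26.8804 = 20.4933.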